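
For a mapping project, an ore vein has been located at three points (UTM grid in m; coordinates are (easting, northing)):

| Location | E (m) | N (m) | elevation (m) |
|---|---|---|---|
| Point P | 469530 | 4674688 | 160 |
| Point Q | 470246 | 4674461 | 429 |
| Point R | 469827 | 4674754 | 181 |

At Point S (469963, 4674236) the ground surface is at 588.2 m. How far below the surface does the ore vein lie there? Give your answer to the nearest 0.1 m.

Two edge vectors: Point P→Point Q = (716, -227, 269), Point P→Point R = (297, 66, 21).
Normal n = (Point P→Point Q) × (Point P→Point R) = (-22521, 64857, 114675).
So ∂z/∂E = −n_x/n_z = 0.196389797 and ∂z/∂N = −n_y/n_z = −0.565572269.
Intercept c from Point P: 160 − 92210.90 + 2643873.90 = 2551823.00.
At (469963, 4674236): z_contact = 92295.94 − 2643618.26 + 2551823.00 = 500.68 m.
Depth below ground = 588.2 − 500.68 = 87.5 m.

87.5 m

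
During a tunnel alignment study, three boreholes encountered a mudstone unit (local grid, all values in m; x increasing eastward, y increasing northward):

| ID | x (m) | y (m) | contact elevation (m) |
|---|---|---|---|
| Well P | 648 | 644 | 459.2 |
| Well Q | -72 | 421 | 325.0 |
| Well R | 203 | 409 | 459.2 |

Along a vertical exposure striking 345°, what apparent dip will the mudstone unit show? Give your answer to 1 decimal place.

Let the plane be z = a·x + b·y + c.
Well Q−Well P: −720a − 223b = −134.2;  Well R−Well P: −445a − 235b = 0.
Solving gives a = 0.45075, b = −0.85356.
Unit vector along 345° is (sin 345°, cos 345°) = (-0.2588, 0.9659).
Slope in that direction = a·(-0.2588) + b·(0.9659) = −0.94113.
Apparent dip = arctan|0.94113| = 43.3° (true dip is 44.0°, so apparent ≤ true as expected).

43.3°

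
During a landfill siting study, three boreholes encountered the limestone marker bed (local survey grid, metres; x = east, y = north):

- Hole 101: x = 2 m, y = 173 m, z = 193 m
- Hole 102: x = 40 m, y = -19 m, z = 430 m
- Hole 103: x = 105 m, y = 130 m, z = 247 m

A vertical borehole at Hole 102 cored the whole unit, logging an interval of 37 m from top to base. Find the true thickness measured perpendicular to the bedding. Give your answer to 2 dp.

23.31 m

Let the plane be z = a·x + b·y + c.
Hole 102−Hole 101: 38a − 192b = 237;  Hole 103−Hole 101: 103a − 43b = 54.
Solving gives a = 0.00976, b = −1.23244.
|∇z| = √(a²+b²) = 1.23248, so dip δ = arctan(1.23248) = 50.95°.
True thickness = vertical thickness × cos δ = 37 × cos 50.95° = 23.31 m.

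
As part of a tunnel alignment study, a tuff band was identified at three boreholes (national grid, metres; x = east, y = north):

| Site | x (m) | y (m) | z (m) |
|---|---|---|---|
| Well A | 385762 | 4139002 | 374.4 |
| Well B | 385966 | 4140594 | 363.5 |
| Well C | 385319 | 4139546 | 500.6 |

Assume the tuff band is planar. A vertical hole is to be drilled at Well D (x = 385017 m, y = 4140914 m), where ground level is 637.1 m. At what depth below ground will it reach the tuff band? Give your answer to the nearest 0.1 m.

24.9 m

Two edge vectors: Well A→Well B = (204, 1592, -10.9), Well A→Well C = (-443, 544, 126.2).
Normal n = (Well A→Well B) × (Well A→Well C) = (206840, -20916.1, 816232).
So ∂z/∂x = −n_x/n_z = −0.253408345 and ∂z/∂y = −n_y/n_z = 0.025625190.
Intercept c from Well A: 374.4 + 97755.31 − 106062.71 = −7933.00.
At (385017, 4140914): z_contact = −97566.52 + 106111.71 − 7933.00 = 612.18 m.
Depth below ground = 637.1 − 612.18 = 24.9 m.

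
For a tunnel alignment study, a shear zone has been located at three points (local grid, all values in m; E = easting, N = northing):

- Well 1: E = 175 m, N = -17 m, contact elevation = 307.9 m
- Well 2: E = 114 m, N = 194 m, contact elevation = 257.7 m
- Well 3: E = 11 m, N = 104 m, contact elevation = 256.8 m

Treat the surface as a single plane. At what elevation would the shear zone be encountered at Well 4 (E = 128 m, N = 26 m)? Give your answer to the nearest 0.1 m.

Let the plane be z = a·E + b·N + c.
Well 2−Well 1: −61a + 211b = −50.2;  Well 3−Well 1: −164a + 121b = −51.1.
Solving gives a = 0.17294, b = −0.18792.
Then c = 307.9 − a·175 − b·-17 = 274.44.
At (128, 26): z = 22.1 − 4.9 + 274.44 = 291.7 m.

291.7 m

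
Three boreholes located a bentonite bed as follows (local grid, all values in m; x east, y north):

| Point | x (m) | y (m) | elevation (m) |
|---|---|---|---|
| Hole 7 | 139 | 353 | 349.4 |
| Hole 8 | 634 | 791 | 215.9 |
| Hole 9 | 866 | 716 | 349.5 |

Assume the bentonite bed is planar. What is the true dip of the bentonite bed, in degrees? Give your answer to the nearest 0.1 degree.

Let the plane be z = a·x + b·y + c.
Hole 8−Hole 7: 495a + 438b = −133.5;  Hole 9−Hole 7: 727a + 363b = 0.1.
Solving gives a = 0.34960, b = −0.69989.
Gradient magnitude |∇z| = √(a² + b²) = √(0.12222 + 0.48985) = 0.78235.
True dip = arctan(0.78235) = 38.0°, dipping toward NNW (azimuth ≈ 333°).

38.0°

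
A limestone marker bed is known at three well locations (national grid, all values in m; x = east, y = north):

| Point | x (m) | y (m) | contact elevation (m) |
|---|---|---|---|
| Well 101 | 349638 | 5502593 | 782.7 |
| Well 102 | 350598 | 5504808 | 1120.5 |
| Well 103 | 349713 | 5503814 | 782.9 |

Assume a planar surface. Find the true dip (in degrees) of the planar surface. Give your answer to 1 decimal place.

Let the plane be z = a·x + b·y + c.
Well 102−Well 101: 960a + 2215b = 337.8;  Well 103−Well 101: 75a + 1221b = 0.2.
Solving gives a = 0.40954, b = −0.02499.
Gradient magnitude |∇z| = √(a² + b²) = √(0.16772 + 0.00062) = 0.41030.
True dip = arctan(0.41030) = 22.3°, dipping toward W (azimuth ≈ 273°).

22.3°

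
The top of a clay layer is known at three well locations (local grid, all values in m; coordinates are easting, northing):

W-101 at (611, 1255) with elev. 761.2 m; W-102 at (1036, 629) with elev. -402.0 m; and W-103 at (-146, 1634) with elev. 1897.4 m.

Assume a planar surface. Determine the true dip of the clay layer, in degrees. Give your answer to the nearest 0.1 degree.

Two edge vectors: W-101→W-102 = (425, -626, -1163.2), W-101→W-103 = (-757, 379, 1136.2).
Normal n = (W-101→W-102) × (W-101→W-103) = (-270408.4, 397657.4, -312807).
So ∂z/∂easting = −n_x/n_z = −0.86446 and ∂z/∂northing = −n_y/n_z = 1.27125.
Gradient magnitude |∇z| = √(a² + b²) = √(0.74729 + 1.61609) = 1.53733.
True dip = arctan(1.53733) = 57.0°, dipping toward SE (azimuth ≈ 146°).

57.0°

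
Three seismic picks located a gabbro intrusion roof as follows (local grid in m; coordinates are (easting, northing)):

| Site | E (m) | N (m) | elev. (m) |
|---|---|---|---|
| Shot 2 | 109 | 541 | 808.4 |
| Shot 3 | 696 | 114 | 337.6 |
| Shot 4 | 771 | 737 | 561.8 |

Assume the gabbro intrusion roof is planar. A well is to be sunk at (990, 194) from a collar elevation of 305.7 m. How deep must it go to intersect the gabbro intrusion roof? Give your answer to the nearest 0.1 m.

80.6 m

Let the plane be z = a·E + b·N + c.
Shot 3−Shot 2: 587a − 427b = −470.8;  Shot 4−Shot 2: 662a + 196b = −246.6.
Solving gives a = −0.49676, b = 0.41967.
Then c = 808.4 − a·109 − b·541 = 635.50.
At (990, 194): z_contact = −491.79 + 81.42 + 635.50 = 225.13 m.
Depth below ground = 305.7 − 225.13 = 80.6 m.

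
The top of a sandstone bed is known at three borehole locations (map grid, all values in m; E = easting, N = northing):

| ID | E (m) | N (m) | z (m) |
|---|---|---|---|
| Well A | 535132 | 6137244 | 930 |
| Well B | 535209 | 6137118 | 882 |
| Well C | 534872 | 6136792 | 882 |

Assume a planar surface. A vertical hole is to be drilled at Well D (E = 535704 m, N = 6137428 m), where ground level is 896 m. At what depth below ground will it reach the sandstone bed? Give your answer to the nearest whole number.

54 m

Let the plane be z = a·E + b·N + c.
Well B−Well A: 77a − 126b = −48;  Well C−Well A: −260a − 452b = −48.
Solving gives a = −0.23160263, b = 0.23941744.
Then c = 930 − a·535132 − b·6137244 = −1344495.28.
At (535704, 6137428): z_contact = −124070.5 + 1469407.3 − 1344495.28 = 841.6 m.
Depth below ground = 896 − 841.6 = 54 m.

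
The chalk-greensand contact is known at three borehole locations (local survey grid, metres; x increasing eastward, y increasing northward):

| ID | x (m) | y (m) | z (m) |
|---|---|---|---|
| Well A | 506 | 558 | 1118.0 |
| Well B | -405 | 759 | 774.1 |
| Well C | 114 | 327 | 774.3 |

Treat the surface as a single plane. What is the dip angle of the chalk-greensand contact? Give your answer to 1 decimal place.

38.7°

Let the plane be z = a·x + b·y + c.
Well B−Well A: −911a + 201b = −343.9;  Well C−Well A: −392a − 231b = −343.7.
Solving gives a = 0.51351, b = 0.61646.
Gradient magnitude |∇z| = √(a² + b²) = √(0.26369 + 0.38003) = 0.80232.
True dip = arctan(0.80232) = 38.7°, dipping toward SW (azimuth ≈ 220°).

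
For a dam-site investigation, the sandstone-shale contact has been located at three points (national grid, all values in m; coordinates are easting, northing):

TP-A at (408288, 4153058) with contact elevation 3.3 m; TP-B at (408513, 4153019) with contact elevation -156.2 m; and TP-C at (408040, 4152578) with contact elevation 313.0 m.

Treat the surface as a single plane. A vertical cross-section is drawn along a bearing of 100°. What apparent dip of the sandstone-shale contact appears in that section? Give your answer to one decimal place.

34.9°

Two edge vectors: TP-A→TP-B = (225, -39, -159.5), TP-A→TP-C = (-248, -480, 309.7).
Normal n = (TP-A→TP-B) × (TP-A→TP-C) = (-88638.3, -30126.5, -117672).
So ∂z/∂easting = −n_x/n_z = −0.75327 and ∂z/∂northing = −n_y/n_z = −0.25602.
Unit vector along 100° is (sin 100°, cos 100°) = (0.9848, -0.1736).
Slope in that direction = a·(0.9848) + b·(-0.1736) = −0.69736.
Apparent dip = arctan|0.69736| = 34.9° (true dip is 38.5°, so apparent ≤ true as expected).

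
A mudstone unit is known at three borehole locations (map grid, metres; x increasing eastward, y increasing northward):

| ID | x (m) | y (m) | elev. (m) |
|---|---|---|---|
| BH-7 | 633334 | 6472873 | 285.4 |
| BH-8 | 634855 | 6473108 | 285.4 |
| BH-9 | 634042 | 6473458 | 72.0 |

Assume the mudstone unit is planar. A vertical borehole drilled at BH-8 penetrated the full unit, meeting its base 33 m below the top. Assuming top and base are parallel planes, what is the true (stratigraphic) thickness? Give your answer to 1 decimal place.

30.0 m

Two edge vectors: BH-7→BH-8 = (1521, 235, 0), BH-7→BH-9 = (708, 585, -213.4).
Normal n = (BH-7→BH-8) × (BH-7→BH-9) = (-50149, 324581.4, 723405).
So ∂z/∂x = −n_x/n_z = 0.06932 and ∂z/∂y = −n_y/n_z = −0.44869.
|∇z| = √(a²+b²) = 0.45401, so dip δ = arctan(0.45401) = 24.42°.
True thickness = vertical thickness × cos δ = 33 × cos 24.42° = 30.0 m.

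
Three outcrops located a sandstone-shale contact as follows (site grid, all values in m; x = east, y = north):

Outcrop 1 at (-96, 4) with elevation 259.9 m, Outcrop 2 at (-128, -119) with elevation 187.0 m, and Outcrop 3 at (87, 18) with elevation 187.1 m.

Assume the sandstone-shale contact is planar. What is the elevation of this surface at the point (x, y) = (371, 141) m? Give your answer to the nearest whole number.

Let the plane be z = a·x + b·y + c.
Outcrop 2−Outcrop 1: −32a − 123b = −72.9;  Outcrop 3−Outcrop 1: 183a + 14b = −72.8.
Solving gives a = −0.45216, b = 0.71032.
Then c = 259.9 − a·-96 − b·4 = 213.65.
At (371, 141): z = −167.7 + 100.2 + 213.65 = 146.1 m.

146 m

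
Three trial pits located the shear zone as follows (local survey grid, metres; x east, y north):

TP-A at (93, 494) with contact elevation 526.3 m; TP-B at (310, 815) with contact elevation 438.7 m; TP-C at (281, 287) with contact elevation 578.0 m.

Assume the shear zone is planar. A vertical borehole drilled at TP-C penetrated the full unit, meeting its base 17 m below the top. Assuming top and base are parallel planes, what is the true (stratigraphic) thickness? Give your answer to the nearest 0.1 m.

16.4 m

Let the plane be z = a·x + b·y + c.
TP-B−TP-A: 217a + 321b = −87.6;  TP-C−TP-A: 188a − 207b = 51.7.
Solving gives a = −0.01461, b = −0.26302.
|∇z| = √(a²+b²) = 0.26343, so dip δ = arctan(0.26343) = 14.76°.
True thickness = vertical thickness × cos δ = 17 × cos 14.76° = 16.4 m.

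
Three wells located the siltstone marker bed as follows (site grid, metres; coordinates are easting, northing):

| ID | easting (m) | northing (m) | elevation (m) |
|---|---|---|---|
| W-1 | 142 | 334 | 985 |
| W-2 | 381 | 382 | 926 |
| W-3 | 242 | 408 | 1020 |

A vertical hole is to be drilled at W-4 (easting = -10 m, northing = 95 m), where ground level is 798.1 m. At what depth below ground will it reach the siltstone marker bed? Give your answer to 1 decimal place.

6.4 m

Let the plane be z = a·easting + b·northing + c.
W-2−W-1: 239a + 48b = −59;  W-3−W-1: 100a + 74b = 35.
Solving gives a = −0.46919, b = 1.10702.
Then c = 985 − a·142 − b·334 = 681.88.
At (-10, 95): z_contact = 4.69 + 105.17 + 681.88 = 791.74 m.
Depth below ground = 798.1 − 791.74 = 6.4 m.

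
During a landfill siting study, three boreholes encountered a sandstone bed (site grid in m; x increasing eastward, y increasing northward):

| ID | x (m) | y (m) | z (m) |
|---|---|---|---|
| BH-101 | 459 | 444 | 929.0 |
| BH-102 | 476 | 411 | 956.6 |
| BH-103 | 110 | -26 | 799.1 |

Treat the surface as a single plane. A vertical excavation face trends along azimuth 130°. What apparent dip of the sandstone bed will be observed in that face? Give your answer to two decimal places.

42.69°

Let the plane be z = a·x + b·y + c.
BH-102−BH-101: 17a − 33b = 27.6;  BH-103−BH-101: −349a − 470b = −129.9.
Solving gives a = 0.88474, b = −0.38059.
Unit vector along 130° is (sin 130°, cos 130°) = (0.7660, -0.6428).
Slope in that direction = a·(0.7660) + b·(-0.6428) = 0.92239.
Apparent dip = arctan|0.92239| = 42.69° (true dip is 43.9°, so apparent ≤ true as expected).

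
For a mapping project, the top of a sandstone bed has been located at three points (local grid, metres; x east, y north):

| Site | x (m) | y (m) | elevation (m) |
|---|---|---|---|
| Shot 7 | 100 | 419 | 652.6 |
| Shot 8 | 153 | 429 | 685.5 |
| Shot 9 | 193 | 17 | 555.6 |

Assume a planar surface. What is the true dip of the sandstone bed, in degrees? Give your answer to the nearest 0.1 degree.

33.6°

Let the plane be z = a·x + b·y + c.
Shot 8−Shot 7: 53a + 10b = 32.9;  Shot 9−Shot 7: 93a − 402b = −97.
Solving gives a = 0.55117, b = 0.36880.
Gradient magnitude |∇z| = √(a² + b²) = √(0.30379 + 0.13602) = 0.66318.
True dip = arctan(0.66318) = 33.6°, dipping toward SW (azimuth ≈ 236°).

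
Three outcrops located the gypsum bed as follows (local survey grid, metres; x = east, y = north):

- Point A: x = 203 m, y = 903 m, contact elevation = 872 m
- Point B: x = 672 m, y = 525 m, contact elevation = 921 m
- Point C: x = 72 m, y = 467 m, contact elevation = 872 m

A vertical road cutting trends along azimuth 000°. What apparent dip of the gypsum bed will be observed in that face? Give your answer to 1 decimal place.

Let the plane be z = a·x + b·y + c.
Point B−Point A: 469a − 378b = 49;  Point C−Point A: −131a − 436b = 0.
Solving gives a = 0.08411, b = −0.02527.
Unit vector along 000° is (sin 0°, cos 0°) = (0.0000, 1.0000).
Slope in that direction = a·(0.0000) + b·(1.0000) = −0.02527.
Apparent dip = arctan|0.02527| = 1.4° (true dip is 5.0°, so apparent ≤ true as expected).

1.4°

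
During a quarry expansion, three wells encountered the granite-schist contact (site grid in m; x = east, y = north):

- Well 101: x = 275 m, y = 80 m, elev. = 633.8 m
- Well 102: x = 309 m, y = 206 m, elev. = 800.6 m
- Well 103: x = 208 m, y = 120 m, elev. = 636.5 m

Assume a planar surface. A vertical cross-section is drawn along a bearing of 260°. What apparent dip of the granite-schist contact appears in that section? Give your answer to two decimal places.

39.89°

Let the plane be z = a·x + b·y + c.
Well 102−Well 101: 34a + 126b = 166.8;  Well 103−Well 101: −67a + 40b = 2.7.
Solving gives a = 0.64597, b = 1.14950.
Unit vector along 260° is (sin 260°, cos 260°) = (-0.9848, -0.1736).
Slope in that direction = a·(-0.9848) + b·(-0.1736) = −0.83577.
Apparent dip = arctan|0.83577| = 39.89° (true dip is 52.8°, so apparent ≤ true as expected).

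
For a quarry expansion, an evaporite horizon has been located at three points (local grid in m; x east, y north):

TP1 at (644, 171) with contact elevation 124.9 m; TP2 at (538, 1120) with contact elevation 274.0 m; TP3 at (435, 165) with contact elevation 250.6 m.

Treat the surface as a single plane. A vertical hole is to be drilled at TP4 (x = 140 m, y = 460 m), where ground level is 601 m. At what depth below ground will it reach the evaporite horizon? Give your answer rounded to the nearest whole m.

Let the plane be z = a·x + b·y + c.
TP2−TP1: −106a + 949b = 149.1;  TP3−TP1: −209a − 6b = 125.7.
Solving gives a = −0.60401, b = 0.08965.
Then c = 124.9 − a·644 − b·171 = 498.55.
At (140, 460): z_contact = −84.6 + 41.2 + 498.55 = 455.2 m.
Depth below ground = 601 − 455.2 = 146 m.

146 m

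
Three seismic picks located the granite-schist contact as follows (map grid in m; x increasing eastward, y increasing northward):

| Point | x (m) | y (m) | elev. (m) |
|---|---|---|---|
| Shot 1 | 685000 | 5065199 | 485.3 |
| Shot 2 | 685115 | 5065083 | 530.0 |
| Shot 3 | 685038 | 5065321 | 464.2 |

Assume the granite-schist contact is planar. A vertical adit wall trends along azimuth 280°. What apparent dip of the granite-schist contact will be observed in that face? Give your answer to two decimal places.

11.28°

Two edge vectors: Shot 1→Shot 2 = (115, -116, 44.7), Shot 1→Shot 3 = (38, 122, -21.1).
Normal n = (Shot 1→Shot 2) × (Shot 1→Shot 3) = (-3005.8, 4125.1, 18438).
So ∂z/∂x = −n_x/n_z = 0.16302 and ∂z/∂y = −n_y/n_z = −0.22373.
Unit vector along 280° is (sin 280°, cos 280°) = (-0.9848, 0.1736).
Slope in that direction = a·(-0.9848) + b·(0.1736) = −0.19940.
Apparent dip = arctan|0.19940| = 11.28° (true dip is 15.5°, so apparent ≤ true as expected).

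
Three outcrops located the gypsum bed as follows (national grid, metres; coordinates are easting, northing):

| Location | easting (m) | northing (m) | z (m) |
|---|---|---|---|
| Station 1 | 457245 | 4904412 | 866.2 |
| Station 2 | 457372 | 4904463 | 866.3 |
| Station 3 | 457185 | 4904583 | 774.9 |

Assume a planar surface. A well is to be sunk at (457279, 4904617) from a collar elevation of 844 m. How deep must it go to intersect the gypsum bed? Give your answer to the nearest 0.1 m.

Let the plane be z = a·easting + b·northing + c.
Station 2−Station 1: 127a + 51b = 0.1;  Station 3−Station 1: −60a + 171b = −91.3.
Solving gives a = 0.188618477, b = −0.467736207.
Then c = 866.2 − a·457245 − b·4904412 = 2208592.41.
At (457279, 4904617): z_contact = 86251.27 − 2294066.95 + 2208592.41 = 776.73 m.
Depth below ground = 844 − 776.73 = 67.3 m.

67.3 m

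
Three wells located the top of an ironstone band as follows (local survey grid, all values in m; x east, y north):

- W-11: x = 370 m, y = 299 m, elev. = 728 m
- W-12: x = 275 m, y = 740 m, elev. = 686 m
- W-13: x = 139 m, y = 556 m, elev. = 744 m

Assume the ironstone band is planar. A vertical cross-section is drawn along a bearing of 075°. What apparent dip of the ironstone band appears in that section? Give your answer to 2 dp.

Let the plane be z = a·x + b·y + c.
W-12−W-11: −95a + 441b = −42;  W-13−W-11: −231a + 257b = 16.
Solving gives a = −0.23045, b = −0.14488.
Unit vector along 075° is (sin 75°, cos 75°) = (0.9659, 0.2588).
Slope in that direction = a·(0.9659) + b·(0.2588) = −0.26010.
Apparent dip = arctan|0.26010| = 14.58° (true dip is 15.2°, so apparent ≤ true as expected).

14.58°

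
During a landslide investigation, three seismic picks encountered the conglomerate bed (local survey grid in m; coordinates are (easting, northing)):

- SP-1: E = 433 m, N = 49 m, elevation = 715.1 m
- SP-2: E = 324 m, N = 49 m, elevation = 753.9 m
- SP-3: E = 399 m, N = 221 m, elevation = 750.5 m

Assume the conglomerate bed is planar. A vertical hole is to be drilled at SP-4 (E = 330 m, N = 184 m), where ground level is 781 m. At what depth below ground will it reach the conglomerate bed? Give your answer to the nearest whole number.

11 m

Two edge vectors: SP-1→SP-2 = (-109, 0, 38.8), SP-1→SP-3 = (-34, 172, 35.4).
Normal n = (SP-1→SP-2) × (SP-1→SP-3) = (-6673.6, 2539.4, -18748).
So ∂z/∂E = −n_x/n_z = −0.35596 and ∂z/∂N = −n_y/n_z = 0.13545.
Intercept c from SP-1: 715.1 + 154.13 − 6.64 = 862.60.
At (330, 184): z_contact = −117.5 + 24.9 + 862.60 = 770.0 m.
Depth below ground = 781 − 770.0 = 11 m.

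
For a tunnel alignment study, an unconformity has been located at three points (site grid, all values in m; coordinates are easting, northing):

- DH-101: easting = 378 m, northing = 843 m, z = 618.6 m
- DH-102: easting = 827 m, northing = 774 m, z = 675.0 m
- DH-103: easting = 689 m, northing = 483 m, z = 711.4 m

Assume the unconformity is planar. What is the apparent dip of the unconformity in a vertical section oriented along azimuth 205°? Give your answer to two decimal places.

6.51°

Let the plane be z = a·easting + b·northing + c.
DH-102−DH-101: 449a − 69b = 56.4;  DH-103−DH-101: 311a − 360b = 92.8.
Solving gives a = 0.09916, b = −0.17211.
Unit vector along 205° is (sin 205°, cos 205°) = (-0.4226, -0.9063).
Slope in that direction = a·(-0.4226) + b·(-0.9063) = 0.11408.
Apparent dip = arctan|0.11408| = 6.51° (true dip is 11.2°, so apparent ≤ true as expected).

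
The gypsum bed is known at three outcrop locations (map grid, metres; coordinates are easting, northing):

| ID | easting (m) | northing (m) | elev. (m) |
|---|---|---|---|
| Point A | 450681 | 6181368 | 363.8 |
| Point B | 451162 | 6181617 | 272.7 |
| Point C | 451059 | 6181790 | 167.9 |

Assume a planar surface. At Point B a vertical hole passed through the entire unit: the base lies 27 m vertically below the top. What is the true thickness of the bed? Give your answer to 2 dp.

Let the plane be z = a·easting + b·northing + c.
Point B−Point A: 481a + 249b = −91.1;  Point C−Point A: 378a + 422b = −195.9.
Solving gives a = 0.09494, b = −0.54926.
|∇z| = √(a²+b²) = 0.55740, so dip δ = arctan(0.55740) = 29.14°.
True thickness = vertical thickness × cos δ = 27 × cos 29.14° = 23.58 m.

23.58 m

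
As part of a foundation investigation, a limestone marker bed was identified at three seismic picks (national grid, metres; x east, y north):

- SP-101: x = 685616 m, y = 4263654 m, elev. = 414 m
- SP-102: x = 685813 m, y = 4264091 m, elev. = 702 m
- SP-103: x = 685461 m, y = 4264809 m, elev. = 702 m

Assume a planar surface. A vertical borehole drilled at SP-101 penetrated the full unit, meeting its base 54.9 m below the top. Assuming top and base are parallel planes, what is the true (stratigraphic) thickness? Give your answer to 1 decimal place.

Let the plane be z = a·x + b·y + c.
SP-102−SP-101: 197a + 437b = 288;  SP-103−SP-101: −155a + 1155b = 288.
Solving gives a = 0.70032, b = 0.34333.
|∇z| = √(a²+b²) = 0.77995, so dip δ = arctan(0.77995) = 37.95°.
True thickness = vertical thickness × cos δ = 54.9 × cos 37.95° = 43.3 m.

43.3 m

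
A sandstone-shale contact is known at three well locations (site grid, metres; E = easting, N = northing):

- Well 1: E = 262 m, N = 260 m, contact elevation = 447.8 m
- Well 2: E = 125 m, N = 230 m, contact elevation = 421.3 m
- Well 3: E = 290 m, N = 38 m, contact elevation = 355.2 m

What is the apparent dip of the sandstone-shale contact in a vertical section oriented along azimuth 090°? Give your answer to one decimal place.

Let the plane be z = a·E + b·N + c.
Well 2−Well 1: −137a − 30b = −26.5;  Well 3−Well 1: 28a − 222b = −92.6.
Solving gives a = 0.09935, b = 0.42965.
Unit vector along 090° is (sin 90°, cos 90°) = (1.0000, 0.0000).
Slope in that direction = a·(1.0000) + b·(0.0000) = 0.09935.
Apparent dip = arctan|0.09935| = 5.7° (true dip is 23.8°, so apparent ≤ true as expected).

5.7°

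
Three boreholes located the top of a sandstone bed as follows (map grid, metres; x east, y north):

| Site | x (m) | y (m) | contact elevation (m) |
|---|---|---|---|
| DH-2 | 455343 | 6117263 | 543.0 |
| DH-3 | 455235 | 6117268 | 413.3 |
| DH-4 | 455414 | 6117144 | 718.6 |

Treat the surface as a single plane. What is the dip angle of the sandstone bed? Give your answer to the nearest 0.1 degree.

Two edge vectors: DH-2→DH-3 = (-108, 5, -129.7), DH-2→DH-4 = (71, -119, 175.6).
Normal n = (DH-2→DH-3) × (DH-2→DH-4) = (-14556.3, 9756.1, 12497).
So ∂z/∂x = −n_x/n_z = 1.16478 and ∂z/∂y = −n_y/n_z = −0.78068.
Gradient magnitude |∇z| = √(a² + b²) = √(1.35672 + 0.60945) = 1.40220.
True dip = arctan(1.40220) = 54.5°, dipping toward NW (azimuth ≈ 304°).

54.5°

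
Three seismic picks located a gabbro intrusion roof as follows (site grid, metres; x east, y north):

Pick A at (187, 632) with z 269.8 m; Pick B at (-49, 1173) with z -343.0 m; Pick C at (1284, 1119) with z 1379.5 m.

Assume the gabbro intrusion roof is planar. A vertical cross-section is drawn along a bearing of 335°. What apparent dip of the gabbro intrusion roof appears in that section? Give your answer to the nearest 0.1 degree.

Let the plane be z = a·x + b·y + c.
Pick B−Pick A: −236a + 541b = −612.8;  Pick C−Pick A: 1097a + 487b = 1109.7.
Solving gives a = 1.26873, b = −0.57926.
Unit vector along 335° is (sin 335°, cos 335°) = (-0.4226, 0.9063).
Slope in that direction = a·(-0.4226) + b·(0.9063) = −1.06118.
Apparent dip = arctan|1.06118| = 46.7° (true dip is 54.4°, so apparent ≤ true as expected).

46.7°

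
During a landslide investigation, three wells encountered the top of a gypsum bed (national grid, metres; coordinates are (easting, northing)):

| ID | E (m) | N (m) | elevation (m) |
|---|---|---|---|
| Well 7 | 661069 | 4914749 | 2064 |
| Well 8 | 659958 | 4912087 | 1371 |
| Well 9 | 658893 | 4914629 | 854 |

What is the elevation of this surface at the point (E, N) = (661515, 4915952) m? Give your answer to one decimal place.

Let the plane be z = a·E + b·N + c.
Well 8−Well 7: −1111a − 2662b = −693;  Well 9−Well 7: −2176a − 120b = −1210.
Solving gives a = 0.554471380, b = 0.028918969.
Then c = 2064 − a·661069 − b·4914749 = −506609.32.
At (661515, 4915952): z = 366791.1 + 142164.3 − 506609.32 = 2346.1 m.

2346.1 m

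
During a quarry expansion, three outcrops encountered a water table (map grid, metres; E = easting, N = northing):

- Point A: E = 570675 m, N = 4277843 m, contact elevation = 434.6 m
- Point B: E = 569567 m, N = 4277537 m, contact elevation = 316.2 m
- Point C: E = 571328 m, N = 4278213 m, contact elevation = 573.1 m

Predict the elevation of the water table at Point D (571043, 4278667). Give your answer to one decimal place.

Two edge vectors: Point A→Point B = (-1108, -306, -118.4), Point A→Point C = (653, 370, 138.5).
Normal n = (Point A→Point B) × (Point A→Point C) = (1427, 76142.8, -210142).
So ∂z/∂E = −n_x/n_z = 0.006790646 and ∂z/∂N = −n_y/n_z = 0.362339751.
Intercept c from Point A: 434.6 − 3875.25 − 1550032.57 = −1553473.22.
At (571043, 4278667): z = 3877.8 + 1550331.1 − 1553473.22 = 735.7 m.

735.7 m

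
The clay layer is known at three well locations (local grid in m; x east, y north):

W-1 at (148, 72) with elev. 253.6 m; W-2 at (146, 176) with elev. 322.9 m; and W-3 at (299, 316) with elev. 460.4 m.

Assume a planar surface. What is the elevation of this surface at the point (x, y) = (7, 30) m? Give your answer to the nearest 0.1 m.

185.3 m

Let the plane be z = a·x + b·y + c.
W-2−W-1: −2a + 104b = 69.3;  W-3−W-1: 151a + 244b = 206.8.
Solving gives a = 0.28397, b = 0.67181.
Then c = 253.6 − a·148 − b·72 = 163.20.
At (7, 30): z = 2.0 + 20.2 + 163.20 = 185.3 m.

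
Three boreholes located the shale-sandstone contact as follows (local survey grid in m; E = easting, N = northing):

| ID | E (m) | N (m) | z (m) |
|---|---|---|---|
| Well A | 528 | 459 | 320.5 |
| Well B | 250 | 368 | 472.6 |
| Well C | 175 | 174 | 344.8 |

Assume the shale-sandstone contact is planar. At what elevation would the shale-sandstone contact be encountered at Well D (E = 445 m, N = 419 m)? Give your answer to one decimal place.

Let the plane be z = a·E + b·N + c.
Well B−Well A: −278a − 91b = 152.1;  Well C−Well A: −353a − 285b = 24.3.
Solving gives a = −0.87327, b = 0.99637.
Then c = 320.5 − a·528 − b·459 = 324.25.
At (445, 419): z = −388.6 + 417.5 + 324.25 = 353.1 m.

353.1 m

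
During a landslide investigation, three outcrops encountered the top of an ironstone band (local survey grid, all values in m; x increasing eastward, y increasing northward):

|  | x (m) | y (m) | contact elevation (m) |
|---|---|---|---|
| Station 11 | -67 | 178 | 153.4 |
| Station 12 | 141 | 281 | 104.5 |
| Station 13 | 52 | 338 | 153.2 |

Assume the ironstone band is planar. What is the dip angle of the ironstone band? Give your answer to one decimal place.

Two edge vectors: Station 11→Station 12 = (208, 103, -48.9), Station 11→Station 13 = (119, 160, -0.2).
Normal n = (Station 11→Station 12) × (Station 11→Station 13) = (7803.4, -5777.5, 21023).
So ∂z/∂x = −n_x/n_z = −0.37118 and ∂z/∂y = −n_y/n_z = 0.27482.
Gradient magnitude |∇z| = √(a² + b²) = √(0.13778 + 0.07552) = 0.46185.
True dip = arctan(0.46185) = 24.8°, dipping toward SE (azimuth ≈ 127°).

24.8°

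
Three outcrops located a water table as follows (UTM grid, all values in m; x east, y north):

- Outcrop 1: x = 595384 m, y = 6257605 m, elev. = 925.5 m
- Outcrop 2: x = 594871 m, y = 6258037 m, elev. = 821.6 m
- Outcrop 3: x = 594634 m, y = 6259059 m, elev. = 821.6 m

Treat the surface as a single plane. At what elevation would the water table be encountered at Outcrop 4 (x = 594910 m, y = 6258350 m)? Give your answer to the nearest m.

Let the plane be z = a·x + b·y + c.
Outcrop 2−Outcrop 1: −513a + 432b = −103.9;  Outcrop 3−Outcrop 1: −750a + 1454b = −103.9.
Solving gives a = 0.25168357, b = 0.05836498.
Then c = 925.5 − a·595384 − b·6257605 = −514147.83.
At (594910, 6258350): z = 149729.1 + 365268.4 − 514147.83 = 849.7 m.

850 m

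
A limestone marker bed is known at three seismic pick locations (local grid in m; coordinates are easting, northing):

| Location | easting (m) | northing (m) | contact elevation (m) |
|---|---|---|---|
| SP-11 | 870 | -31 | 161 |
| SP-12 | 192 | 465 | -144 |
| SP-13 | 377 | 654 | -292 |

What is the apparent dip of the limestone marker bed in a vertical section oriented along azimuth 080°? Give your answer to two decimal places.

11.00°

Two edge vectors: SP-11→SP-12 = (-678, 496, -305), SP-11→SP-13 = (-493, 685, -453).
Normal n = (SP-11→SP-12) × (SP-11→SP-13) = (-15763, -156769, -219902).
So ∂z/∂easting = −n_x/n_z = −0.07168 and ∂z/∂northing = −n_y/n_z = −0.71290.
Unit vector along 080° is (sin 80°, cos 80°) = (0.9848, 0.1736).
Slope in that direction = a·(0.9848) + b·(0.1736) = −0.19439.
Apparent dip = arctan|0.19439| = 11.00° (true dip is 35.6°, so apparent ≤ true as expected).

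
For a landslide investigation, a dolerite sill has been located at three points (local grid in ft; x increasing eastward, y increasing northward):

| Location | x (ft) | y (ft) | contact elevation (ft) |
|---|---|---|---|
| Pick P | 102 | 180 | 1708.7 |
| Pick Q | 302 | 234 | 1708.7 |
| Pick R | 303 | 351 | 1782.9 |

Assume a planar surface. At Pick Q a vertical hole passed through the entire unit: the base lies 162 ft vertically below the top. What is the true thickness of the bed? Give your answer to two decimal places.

135.31 ft

Two edge vectors: Pick P→Pick Q = (200, 54, 0), Pick P→Pick R = (201, 171, 74.2).
Normal n = (Pick P→Pick Q) × (Pick P→Pick R) = (4006.8, -14840, 23346).
So ∂z/∂x = −n_x/n_z = −0.17163 and ∂z/∂y = −n_y/n_z = 0.63565.
|∇z| = √(a²+b²) = 0.65842, so dip δ = arctan(0.65842) = 33.36°.
True thickness = vertical thickness × cos δ = 162 × cos 33.36° = 135.31 ft.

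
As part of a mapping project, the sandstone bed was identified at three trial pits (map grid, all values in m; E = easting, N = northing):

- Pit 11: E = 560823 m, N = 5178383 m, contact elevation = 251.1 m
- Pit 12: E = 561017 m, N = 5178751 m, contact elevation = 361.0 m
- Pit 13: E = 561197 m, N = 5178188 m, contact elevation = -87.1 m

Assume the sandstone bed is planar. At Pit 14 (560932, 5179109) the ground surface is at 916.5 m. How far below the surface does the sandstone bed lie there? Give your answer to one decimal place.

287.9 m

Two edge vectors: Pit 11→Pit 12 = (194, 368, 109.9), Pit 11→Pit 13 = (374, -195, -338.2).
Normal n = (Pit 11→Pit 12) × (Pit 11→Pit 13) = (-103027.1, 106713.4, -175462).
So ∂z/∂E = −n_x/n_z = −0.587176141 and ∂z/∂N = −n_y/n_z = 0.608185248.
Intercept c from Pit 11: 251.1 + 329301.88 − 3149416.15 = −2819863.16.
At (560932, 5179109): z_contact = −329365.89 + 3149857.69 − 2819863.16 = 628.64 m.
Depth below ground = 916.5 − 628.64 = 287.9 m.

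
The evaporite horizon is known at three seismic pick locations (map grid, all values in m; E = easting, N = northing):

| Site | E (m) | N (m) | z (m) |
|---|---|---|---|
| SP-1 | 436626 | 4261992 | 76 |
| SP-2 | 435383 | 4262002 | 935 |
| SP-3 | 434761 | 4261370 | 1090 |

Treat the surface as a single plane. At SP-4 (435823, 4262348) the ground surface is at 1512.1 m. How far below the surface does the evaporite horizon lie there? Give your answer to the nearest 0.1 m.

Let the plane be z = a·E + b·N + c.
SP-2−SP-1: −1243a + 10b = 859;  SP-3−SP-1: −1865a − 622b = 1014.
Solving gives a = −0.687598826, b = 0.431465933.
Then c = 76 − a·436626 − b·4261992 = −1538604.83.
At (435823, 4262348): z_contact = −299671.38 + 1839057.96 − 1538604.83 = 781.74 m.
Depth below ground = 1512.1 − 781.74 = 730.4 m.

730.4 m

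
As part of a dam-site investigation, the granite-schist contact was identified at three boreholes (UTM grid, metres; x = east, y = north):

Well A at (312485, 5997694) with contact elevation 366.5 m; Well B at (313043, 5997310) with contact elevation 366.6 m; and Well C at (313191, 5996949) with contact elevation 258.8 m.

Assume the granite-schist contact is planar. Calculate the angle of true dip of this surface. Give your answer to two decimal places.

26.80°

Two edge vectors: Well A→Well B = (558, -384, 0.1), Well A→Well C = (706, -745, -107.7).
Normal n = (Well A→Well B) × (Well A→Well C) = (41431.3, 60167.2, -144606).
So ∂z/∂x = −n_x/n_z = 0.28651 and ∂z/∂y = −n_y/n_z = 0.41608.
Gradient magnitude |∇z| = √(a² + b²) = √(0.08209 + 0.17312) = 0.50518.
True dip = arctan(0.50518) = 26.80°, dipping toward SW (azimuth ≈ 215°).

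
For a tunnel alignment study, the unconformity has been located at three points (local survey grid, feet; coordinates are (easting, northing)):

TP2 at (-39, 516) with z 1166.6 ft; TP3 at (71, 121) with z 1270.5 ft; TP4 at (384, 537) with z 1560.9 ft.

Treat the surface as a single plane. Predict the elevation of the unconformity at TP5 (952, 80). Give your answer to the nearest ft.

Two edge vectors: TP2→TP3 = (110, -395, 103.9), TP2→TP4 = (423, 21, 394.3).
Normal n = (TP2→TP3) × (TP2→TP4) = (-157930.4, 576.7, 169395).
So ∂z/∂E = −n_x/n_z = 0.93232 and ∂z/∂N = −n_y/n_z = −0.00340.
Intercept c from TP2: 1166.6 + 36.36 + 1.76 = 1204.72.
At (952, 80): z = 887.6 − 0.3 + 1204.72 = 2092.0 ft.

2092 ft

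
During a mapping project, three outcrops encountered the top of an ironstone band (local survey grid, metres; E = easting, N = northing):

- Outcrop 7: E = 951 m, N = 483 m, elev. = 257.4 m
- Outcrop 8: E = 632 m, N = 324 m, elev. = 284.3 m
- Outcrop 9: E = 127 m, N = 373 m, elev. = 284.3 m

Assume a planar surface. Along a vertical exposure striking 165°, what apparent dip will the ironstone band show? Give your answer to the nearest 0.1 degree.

Let the plane be z = a·E + b·N + c.
Outcrop 8−Outcrop 7: −319a − 159b = 26.9;  Outcrop 9−Outcrop 7: −824a − 110b = 26.9.
Solving gives a = −0.01374, b = −0.14161.
Unit vector along 165° is (sin 165°, cos 165°) = (0.2588, -0.9659).
Slope in that direction = a·(0.2588) + b·(-0.9659) = 0.13323.
Apparent dip = arctan|0.13323| = 7.6° (true dip is 8.1°, so apparent ≤ true as expected).

7.6°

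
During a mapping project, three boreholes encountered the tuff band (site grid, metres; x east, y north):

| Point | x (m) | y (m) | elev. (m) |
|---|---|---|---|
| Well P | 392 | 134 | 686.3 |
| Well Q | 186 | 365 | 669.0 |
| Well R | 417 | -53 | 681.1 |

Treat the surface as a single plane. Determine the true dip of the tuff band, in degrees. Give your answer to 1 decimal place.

Two edge vectors: Well P→Well Q = (-206, 231, -17.3), Well P→Well R = (25, -187, -5.2).
Normal n = (Well P→Well Q) × (Well P→Well R) = (-4436.3, -1503.7, 32747).
So ∂z/∂x = −n_x/n_z = 0.13547 and ∂z/∂y = −n_y/n_z = 0.04592.
Gradient magnitude |∇z| = √(a² + b²) = √(0.01835 + 0.00211) = 0.14304.
True dip = arctan(0.14304) = 8.1°, dipping toward WSW (azimuth ≈ 251°).

8.1°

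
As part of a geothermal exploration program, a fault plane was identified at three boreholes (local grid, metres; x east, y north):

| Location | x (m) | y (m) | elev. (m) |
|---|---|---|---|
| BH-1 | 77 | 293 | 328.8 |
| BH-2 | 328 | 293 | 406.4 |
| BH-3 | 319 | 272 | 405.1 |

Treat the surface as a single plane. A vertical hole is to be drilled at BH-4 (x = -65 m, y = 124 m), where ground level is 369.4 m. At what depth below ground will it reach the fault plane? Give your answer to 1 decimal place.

72.6 m

Two edge vectors: BH-1→BH-2 = (251, 0, 77.6), BH-1→BH-3 = (242, -21, 76.3).
Normal n = (BH-1→BH-2) × (BH-1→BH-3) = (1629.6, -372.1, -5271).
So ∂z/∂x = −n_x/n_z = 0.30916 and ∂z/∂y = −n_y/n_z = −0.07059.
Intercept c from BH-1: 328.8 − 23.81 + 20.68 = 325.68.
At (-65, 124): z_contact = −20.10 − 8.75 + 325.68 = 296.83 m.
Depth below ground = 369.4 − 296.83 = 72.6 m.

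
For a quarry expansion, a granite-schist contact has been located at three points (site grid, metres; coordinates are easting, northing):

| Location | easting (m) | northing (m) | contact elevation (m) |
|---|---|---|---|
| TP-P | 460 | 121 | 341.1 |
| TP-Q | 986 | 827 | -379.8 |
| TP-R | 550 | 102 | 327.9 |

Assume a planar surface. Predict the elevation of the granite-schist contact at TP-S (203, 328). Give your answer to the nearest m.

Let the plane be z = a·easting + b·northing + c.
TP-Q−TP-P: 526a + 706b = −720.9;  TP-R−TP-P: 90a − 19b = −13.2.
Solving gives a = −0.31300, b = −0.78790.
Then c = 341.1 − a·460 − b·121 = 580.42.
At (203, 328): z = −63.5 − 258.4 + 580.42 = 258.4 m.

258 m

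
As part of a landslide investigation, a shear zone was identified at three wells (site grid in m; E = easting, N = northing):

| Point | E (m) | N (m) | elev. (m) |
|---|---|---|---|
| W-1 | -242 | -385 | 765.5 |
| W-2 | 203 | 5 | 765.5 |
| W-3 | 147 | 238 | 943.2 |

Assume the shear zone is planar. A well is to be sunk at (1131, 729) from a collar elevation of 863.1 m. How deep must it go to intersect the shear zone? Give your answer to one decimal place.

153.9 m

Two edge vectors: W-1→W-2 = (445, 390, 0), W-1→W-3 = (389, 623, 177.7).
Normal n = (W-1→W-2) × (W-1→W-3) = (69303, -79076.5, 125525).
So ∂z/∂E = −n_x/n_z = −0.552105 and ∂z/∂N = −n_y/n_z = 0.629966.
Intercept c from W-1: 765.5 − 133.61 + 242.54 = 874.43.
At (1131, 729): z_contact = −624.43 + 459.25 + 874.43 = 709.24 m.
Depth below ground = 863.1 − 709.24 = 153.9 m.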